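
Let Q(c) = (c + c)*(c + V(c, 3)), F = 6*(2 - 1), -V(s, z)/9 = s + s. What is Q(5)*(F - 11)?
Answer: 4250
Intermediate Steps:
V(s, z) = -18*s (V(s, z) = -9*(s + s) = -18*s)
F = 6 (F = 6*1 = 6)
Q(c) = -34*c**2 (Q(c) = (c + c)*(c - 18*c) = (2*c)*(-17*c) = -34*c**2)
Q(5)*(F - 11) = (-34*5**2)*(6 - 11) = -34*25*(-5) = -850*(-5) = 4250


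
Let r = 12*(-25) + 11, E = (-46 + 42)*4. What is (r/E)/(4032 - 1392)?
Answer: 289/42240 ≈ 0.0068419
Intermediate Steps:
E = -16 (E = -4*4 = -16)
r = -289 (r = -300 + 11 = -289)
(r/E)/(4032 - 1392) = (-289/(-16))/(4032 - 1392) = -289*(-1/16)/2640 = (289/16)*(1/2640) = 289/42240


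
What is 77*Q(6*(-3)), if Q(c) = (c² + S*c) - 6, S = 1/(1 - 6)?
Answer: 123816/5 ≈ 24763.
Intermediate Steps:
S = -⅕ (S = 1/(-5) = -⅕ ≈ -0.20000)
Q(c) = -6 + c² - c/5 (Q(c) = (c² - c/5) - 6 = -6 + c² - c/5)
77*Q(6*(-3)) = 77*(-6 + (6*(-3))² - 6*(-3)/5) = 77*(-6 + (-18)² - ⅕*(-18)) = 77*(-6 + 324 + 18/5) = 77*(1608/5) = 123816/5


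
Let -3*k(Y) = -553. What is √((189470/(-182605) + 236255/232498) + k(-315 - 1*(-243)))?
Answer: √119596823356434860735922/25473178374 ≈ 13.576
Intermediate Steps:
k(Y) = 553/3 (k(Y) = -⅓*(-553) = 553/3)
√((189470/(-182605) + 236255/232498) + k(-315 - 1*(-243))) = √((189470/(-182605) + 236255/232498) + 553/3) = √((189470*(-1/182605) + 236255*(1/232498)) + 553/3) = √((-37894/36521 + 236255/232498) + 553/3) = √(-182010357/8491059458 + 553/3) = √(4695009849203/25473178374) = √119596823356434860735922/25473178374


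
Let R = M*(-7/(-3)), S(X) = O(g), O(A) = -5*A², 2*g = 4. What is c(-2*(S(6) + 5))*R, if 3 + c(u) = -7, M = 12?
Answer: -280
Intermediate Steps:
g = 2 (g = (½)*4 = 2)
S(X) = -20 (S(X) = -5*2² = -5*4 = -20)
c(u) = -10 (c(u) = -3 - 7 = -10)
R = 28 (R = 12*(-7/(-3)) = 12*(-7*(-⅓)) = 12*(7/3) = 28)
c(-2*(S(6) + 5))*R = -10*28 = -280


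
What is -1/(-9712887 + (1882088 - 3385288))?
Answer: 1/11216087 ≈ 8.9158e-8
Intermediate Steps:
-1/(-9712887 + (1882088 - 3385288)) = -1/(-9712887 - 1503200) = -1/(-11216087) = -1*(-1/11216087) = 1/11216087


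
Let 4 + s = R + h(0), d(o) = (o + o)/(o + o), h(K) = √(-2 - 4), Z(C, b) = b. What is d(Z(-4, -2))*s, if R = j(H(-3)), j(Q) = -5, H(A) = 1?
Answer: -9 + I*√6 ≈ -9.0 + 2.4495*I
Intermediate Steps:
h(K) = I*√6 (h(K) = √(-6) = I*√6)
d(o) = 1 (d(o) = (2*o)/((2*o)) = (2*o)*(1/(2*o)) = 1)
R = -5
s = -9 + I*√6 (s = -4 + (-5 + I*√6) = -9 + I*√6 ≈ -9.0 + 2.4495*I)
d(Z(-4, -2))*s = 1*(-9 + I*√6) = -9 + I*√6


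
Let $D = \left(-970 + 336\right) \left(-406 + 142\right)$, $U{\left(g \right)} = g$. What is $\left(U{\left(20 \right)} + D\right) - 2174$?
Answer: $165222$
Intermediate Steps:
$D = 167376$ ($D = \left(-634\right) \left(-264\right) = 167376$)
$\left(U{\left(20 \right)} + D\right) - 2174 = \left(20 + 167376\right) - 2174 = 167396 - 2174 = 165222$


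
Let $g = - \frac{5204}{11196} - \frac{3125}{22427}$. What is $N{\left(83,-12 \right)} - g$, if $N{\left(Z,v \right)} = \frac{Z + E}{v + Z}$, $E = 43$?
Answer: $\frac{10602052340}{4456895283} \approx 2.3788$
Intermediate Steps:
$N{\left(Z,v \right)} = \frac{43 + Z}{Z + v}$ ($N{\left(Z,v \right)} = \frac{Z + 43}{v + Z} = \frac{43 + Z}{Z + v}$)
$g = - \frac{37924402}{62773173}$ ($g = \left(-5204\right) \frac{1}{11196} - \frac{3125}{22427} = - \frac{1301}{2799} - \frac{3125}{22427} = - \frac{37924402}{62773173} \approx -0.60415$)
$N{\left(83,-12 \right)} - g = \frac{43 + 83}{83 - 12} - - \frac{37924402}{62773173} = \frac{1}{71} \cdot 126 + \frac{37924402}{62773173} = \frac{126}{71} + \frac{37924402}{62773173} = \frac{10602052340}{4456895283}$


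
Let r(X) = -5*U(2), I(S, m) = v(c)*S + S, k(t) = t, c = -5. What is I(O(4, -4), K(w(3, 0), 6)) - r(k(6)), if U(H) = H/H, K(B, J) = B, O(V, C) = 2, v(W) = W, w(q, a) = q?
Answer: -3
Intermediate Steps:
I(S, m) = -4*S (I(S, m) = -5*S + S = -4*S)
U(H) = 1
r(X) = -5 (r(X) = -5*1 = -5)
I(O(4, -4), K(w(3, 0), 6)) - r(k(6)) = -4*2 - 1*(-5) = -8 + 5 = -3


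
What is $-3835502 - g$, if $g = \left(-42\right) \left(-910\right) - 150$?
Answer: $-3873572$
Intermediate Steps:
$g = 38070$ ($g = 38220 - 150 = 38070$)
$-3835502 - g = -3835502 - 38070 = -3873572$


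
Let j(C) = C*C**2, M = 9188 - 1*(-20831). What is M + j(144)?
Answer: 3016003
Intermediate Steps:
M = 30019 (M = 9188 + 20831 = 30019)
j(C) = C**3
M + j(144) = 30019 + 144**3 = 30019 + 2985984 = 3016003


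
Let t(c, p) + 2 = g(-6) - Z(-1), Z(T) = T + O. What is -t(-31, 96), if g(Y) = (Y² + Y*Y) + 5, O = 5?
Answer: -71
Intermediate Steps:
Z(T) = 5 + T (Z(T) = T + 5 = 5 + T)
g(Y) = 5 + 2*Y² (g(Y) = (Y² + Y²) + 5 = 2*Y² + 5 = 5 + 2*Y²)
t(c, p) = 71 (t(c, p) = -2 + ((5 + 2*(-6)²) - (5 - 1)) = -2 + ((5 + 2*36) - 1*4) = -2 + ((5 + 72) - 4) = -2 + (77 - 4) = -2 + 73 = 71)
-t(-31, 96) = -1*71 = -71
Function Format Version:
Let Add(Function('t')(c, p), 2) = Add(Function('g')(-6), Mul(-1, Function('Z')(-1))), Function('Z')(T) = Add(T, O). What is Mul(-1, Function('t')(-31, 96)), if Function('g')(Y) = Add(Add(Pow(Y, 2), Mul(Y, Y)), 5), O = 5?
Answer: -71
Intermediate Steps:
Function('Z')(T) = Add(5, T) (Function('Z')(T) = Add(T, 5) = Add(5, T))
Function('g')(Y) = Add(5, Mul(2, Pow(Y, 2))) (Function('g')(Y) = Add(Add(Pow(Y, 2), Pow(Y, 2)), 5) = Add(Mul(2, Pow(Y, 2)), 5) = Add(5, Mul(2, Pow(Y, 2))))
Function('t')(c, p) = 71 (Function('t')(c, p) = Add(-2, Add(Add(5, Mul(2, Pow(-6, 2))), Mul(-1, Add(5, -1)))) = Add(-2, Add(Add(5, Mul(2, 36)), Mul(-1, 4))) = Add(-2, Add(Add(5, 72), -4)) = Add(-2, Add(77, -4)) = Add(-2, 73) = 71)
Mul(-1, Function('t')(-31, 96)) = Mul(-1, 71) = -71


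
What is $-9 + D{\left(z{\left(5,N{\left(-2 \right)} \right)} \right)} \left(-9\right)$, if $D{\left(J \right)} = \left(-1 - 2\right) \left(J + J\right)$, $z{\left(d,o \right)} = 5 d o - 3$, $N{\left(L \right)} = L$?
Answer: $-2871$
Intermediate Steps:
$z{\left(d,o \right)} = -3 + 5 d o$ ($z{\left(d,o \right)} = 5 d o - 3 = -3 + 5 d o$)
$D{\left(J \right)} = - 6 J$ ($D{\left(J \right)} = - 3 \cdot 2 J = - 6 J$)
$-9 + D{\left(z{\left(5,N{\left(-2 \right)} \right)} \right)} \left(-9\right) = -9 + - 6 \left(-3 + 5 \cdot 5 \left(-2\right)\right) \left(-9\right) = -9 + - 6 \left(-3 - 50\right) \left(-9\right) = -9 + \left(-6\right) \left(-53\right) \left(-9\right) = -9 + 318 \left(-9\right) = -9 - 2862 = -2871$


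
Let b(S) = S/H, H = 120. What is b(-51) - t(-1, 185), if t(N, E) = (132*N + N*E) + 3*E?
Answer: -9537/40 ≈ -238.43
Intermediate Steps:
b(S) = S/120
t(N, E) = 3*E + 132*N + E*N (t(N, E) = (132*N + E*N) + 3*E = 3*E + 132*N + E*N)
b(-51) - t(-1, 185) = (1/120)*(-51) - (3*185 + 132*(-1) + 185*(-1)) = -17/40 - (555 - 132 - 185) = -17/40 - 1*238 = -17/40 - 238 = -9537/40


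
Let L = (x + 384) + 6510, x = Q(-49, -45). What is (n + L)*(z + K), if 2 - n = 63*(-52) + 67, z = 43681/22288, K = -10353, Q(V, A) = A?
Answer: -580220517245/5572 ≈ -1.0413e+8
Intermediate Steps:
x = -45
z = 43681/22288 (z = 43681*(1/22288) = 43681/22288 ≈ 1.9598)
L = 6849 (L = (-45 + 384) + 6510 = 339 + 6510 = 6849)
n = 3211 (n = 2 - (63*(-52) + 67) = 2 - (-3276 + 67) = 2 - 1*(-3209) = 2 + 3209 = 3211)
(n + L)*(z + K) = (3211 + 6849)*(43681/22288 - 10353) = 10060*(-230703983/22288) = -580220517245/5572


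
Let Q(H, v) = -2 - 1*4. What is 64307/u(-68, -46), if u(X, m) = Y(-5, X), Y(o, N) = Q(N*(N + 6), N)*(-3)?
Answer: 64307/18 ≈ 3572.6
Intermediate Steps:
Q(H, v) = -6 (Q(H, v) = -2 - 4 = -6)
Y(o, N) = 18 (Y(o, N) = -6*(-3) = 18)
u(X, m) = 18
64307/u(-68, -46) = 64307/18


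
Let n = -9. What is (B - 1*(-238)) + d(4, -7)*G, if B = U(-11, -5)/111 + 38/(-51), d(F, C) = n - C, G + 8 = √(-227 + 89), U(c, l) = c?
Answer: 159235/629 - 2*I*√138 ≈ 253.16 - 23.495*I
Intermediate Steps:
G = -8 + I*√138 (G = -8 + √(-227 + 89) = -8 + √(-138) = -8 + I*√138 ≈ -8.0 + 11.747*I)
d(F, C) = -9 - C
B = -531/629 (B = -11/111 + 38/(-51) = -11*1/111 + 38*(-1/51) = -11/111 - 38/51 = -531/629 ≈ -0.84420)
(B - 1*(-238)) + d(4, -7)*G = (-531/629 - 1*(-238)) + (-9 - 1*(-7))*(-8 + I*√138) = (-531/629 + 238) + (-9 + 7)*(-8 + I*√138) = 149171/629 - 2*(-8 + I*√138) = 149171/629 + (16 - 2*I*√138) = 159235/629 - 2*I*√138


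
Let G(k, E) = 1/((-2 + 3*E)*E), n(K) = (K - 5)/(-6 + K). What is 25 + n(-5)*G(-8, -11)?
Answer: 21177/847 ≈ 25.002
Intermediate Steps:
n(K) = (-5 + K)/(-6 + K)
G(k, E) = 1/(E*(-2 + 3*E))
25 + n(-5)*G(-8, -11) = 25 + ((-5 - 5)/(-6 - 5))*(1/((-11)*(-2 + 3*(-11)))) = 25 + (-10/(-11))*(-1/(11*(-2 - 33))) = 25 + (-1/11*(-10))*(-1/11/(-35)) = 25 + 10*(-1/11*(-1/35))/11 = 25 + (10/11)*(1/385) = 25 + 2/847 = 21177/847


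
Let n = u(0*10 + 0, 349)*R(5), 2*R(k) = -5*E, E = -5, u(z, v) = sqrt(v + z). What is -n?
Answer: -25*sqrt(349)/2 ≈ -233.52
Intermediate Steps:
R(k) = 25/2 (R(k) = (-5*(-5))/2 = (1/2)*25 = 25/2)
n = 25*sqrt(349)/2 (n = sqrt(349 + (0*10 + 0))*(25/2) = sqrt(349 + (0 + 0))*(25/2) = sqrt(349 + 0)*(25/2) = sqrt(349)*(25/2) = 25*sqrt(349)/2 ≈ 233.52)
-n = -25*sqrt(349)/2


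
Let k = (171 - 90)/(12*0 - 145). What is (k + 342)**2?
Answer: 2451141081/21025 ≈ 1.1658e+5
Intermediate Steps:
k = -81/145 (k = 81/(0 - 145) = 81/(-145) = 81*(-1/145) = -81/145 ≈ -0.55862)
(k + 342)**2 = (-81/145 + 342)**2 = (49509/145)**2 = 2451141081/21025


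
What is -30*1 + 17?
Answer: -13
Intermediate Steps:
-30*1 + 17 = -30 + 17 = -13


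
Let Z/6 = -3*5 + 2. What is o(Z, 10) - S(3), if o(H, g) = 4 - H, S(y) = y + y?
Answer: 76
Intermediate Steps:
Z = -78 (Z = 6*(-3*5 + 2) = 6*(-15 + 2) = 6*(-13) = -78)
S(y) = 2*y
o(Z, 10) - S(3) = (4 - 1*(-78)) - 2*3 = (4 + 78) - 1*6 = 82 - 6 = 76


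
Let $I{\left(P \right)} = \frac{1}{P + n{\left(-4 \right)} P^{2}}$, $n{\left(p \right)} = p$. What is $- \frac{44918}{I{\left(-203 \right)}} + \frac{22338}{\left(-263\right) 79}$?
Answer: $\frac{154024509357816}{20777} \approx 7.4132 \cdot 10^{9}$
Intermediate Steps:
$I{\left(P \right)} = \frac{1}{P - 4 P^{2}}$
$- \frac{44918}{I{\left(-203 \right)}} + \frac{22338}{\left(-263\right) 79} = - \frac{44918}{\frac{1}{-203} \frac{1}{1 - -812}} + \frac{22338}{\left(-263\right) 79} = - \frac{44918}{\left(- \frac{1}{203}\right) \frac{1}{1 + 812}} + \frac{22338}{-20777} = - \frac{44918}{\left(- \frac{1}{203}\right) \frac{1}{813}} + 22338 \left(- \frac{1}{20777}\right) = - \frac{44918}{\left(- \frac{1}{203}\right) \frac{1}{813}} - \frac{22338}{20777} = - \frac{44918}{- \frac{1}{165039}} - \frac{22338}{20777} = \left(-44918\right) \left(-165039\right) - \frac{22338}{20777} = 7413221802 - \frac{22338}{20777} = \frac{154024509357816}{20777}$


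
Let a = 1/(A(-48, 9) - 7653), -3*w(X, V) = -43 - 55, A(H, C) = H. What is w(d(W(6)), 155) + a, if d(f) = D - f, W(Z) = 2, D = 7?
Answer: 83855/2567 ≈ 32.667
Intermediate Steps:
d(f) = 7 - f
w(X, V) = 98/3 (w(X, V) = -(-43 - 55)/3 = -⅓*(-98) = 98/3)
a = -1/7701 (a = 1/(-48 - 7653) = 1/(-7701) = -1/7701 ≈ -0.00012985)
w(d(W(6)), 155) + a = 98/3 - 1/7701 = 83855/2567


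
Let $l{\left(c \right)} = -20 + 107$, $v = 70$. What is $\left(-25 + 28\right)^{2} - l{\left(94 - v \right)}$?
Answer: $-78$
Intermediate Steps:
$l{\left(c \right)} = 87$
$\left(-25 + 28\right)^{2} - l{\left(94 - v \right)} = \left(-25 + 28\right)^{2} - 87 = 3^{2} - 87 = 9 - 87 = -78$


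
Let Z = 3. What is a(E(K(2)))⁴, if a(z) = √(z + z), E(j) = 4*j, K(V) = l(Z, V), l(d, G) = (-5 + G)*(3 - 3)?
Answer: 0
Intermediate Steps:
l(d, G) = 0 (l(d, G) = (-5 + G)*0 = 0)
K(V) = 0
a(z) = √2*√z (a(z) = √(2*z) = √2*√z)
a(E(K(2)))⁴ = (√2*√(4*0))⁴ = (√2*√0)⁴ = (√2*0)⁴ = 0⁴ = 0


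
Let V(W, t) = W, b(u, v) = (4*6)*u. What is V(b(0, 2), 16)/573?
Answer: 0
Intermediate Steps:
b(u, v) = 24*u
V(b(0, 2), 16)/573 = (24*0)/573 = (1/573)*0 = 0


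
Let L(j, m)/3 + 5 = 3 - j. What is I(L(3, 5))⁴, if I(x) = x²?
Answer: 2562890625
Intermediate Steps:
L(j, m) = -6 - 3*j (L(j, m) = -15 + 3*(3 - j) = -15 + (9 - 3*j) = -6 - 3*j)
I(L(3, 5))⁴ = ((-6 - 3*3)²)⁴ = ((-6 - 9)²)⁴ = ((-15)²)⁴ = 225⁴ = 2562890625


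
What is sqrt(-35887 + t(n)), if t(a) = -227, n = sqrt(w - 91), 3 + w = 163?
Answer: I*sqrt(36114) ≈ 190.04*I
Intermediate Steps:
w = 160 (w = -3 + 163 = 160)
n = sqrt(69) (n = sqrt(160 - 91) = sqrt(69) ≈ 8.3066)
sqrt(-35887 + t(n)) = sqrt(-35887 - 227) = sqrt(-36114) = I*sqrt(36114)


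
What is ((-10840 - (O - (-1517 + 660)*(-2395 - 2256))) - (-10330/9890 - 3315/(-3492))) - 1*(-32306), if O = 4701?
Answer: 4607860105279/1151196 ≈ 4.0027e+6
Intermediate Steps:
((-10840 - (O - (-1517 + 660)*(-2395 - 2256))) - (-10330/9890 - 3315/(-3492))) - 1*(-32306) = ((-10840 - (4701 - (-1517 + 660)*(-2395 - 2256))) - (-10330/9890 - 3315/(-3492))) - 1*(-32306) = ((-10840 - (4701 - (-857)*(-4651))) - (-10330*1/9890 - 3315*(-1/3492))) + 32306 = ((-10840 - (4701 - 1*3985907)) - (-1033/989 + 1105/1164)) + 32306 = ((-10840 - (4701 - 3985907)) - 1*(-109567/1151196)) + 32306 = ((-10840 - 1*(-3981206)) + 109567/1151196) + 32306 = ((-10840 + 3981206) + 109567/1151196) + 32306 = (3970366 + 109567/1151196) + 32306 = 4570669567303/1151196 + 32306 = 4607860105279/1151196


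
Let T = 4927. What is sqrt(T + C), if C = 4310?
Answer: sqrt(9237) ≈ 96.109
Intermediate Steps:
sqrt(T + C) = sqrt(4927 + 4310) = sqrt(9237)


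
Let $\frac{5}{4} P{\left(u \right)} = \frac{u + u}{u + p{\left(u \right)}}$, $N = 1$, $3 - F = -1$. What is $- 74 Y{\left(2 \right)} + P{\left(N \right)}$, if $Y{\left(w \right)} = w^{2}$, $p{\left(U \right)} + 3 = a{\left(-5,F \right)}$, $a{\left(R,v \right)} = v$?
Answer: $- \frac{1476}{5} \approx -295.2$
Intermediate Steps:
$F = 4$ ($F = 3 - -1 = 3 + 1 = 4$)
$p{\left(U \right)} = 1$ ($p{\left(U \right)} = -3 + 4 = 1$)
$P{\left(u \right)} = \frac{8 u}{5 \left(1 + u\right)}$ ($P{\left(u \right)} = \frac{4 \frac{u + u}{u + 1}}{5} = \frac{4 \frac{2 u}{1 + u}}{5} = \frac{8 u}{5 \left(1 + u\right)}$)
$- 74 Y{\left(2 \right)} + P{\left(N \right)} = - 74 \cdot 2^{2} + \frac{8}{5} \cdot 1 \frac{1}{1 + 1} = \left(-74\right) 4 + \frac{8}{5} \cdot 1 \cdot \frac{1}{2} = -296 + \frac{8}{5} \cdot 1 \cdot \frac{1}{2} = -296 + \frac{4}{5} = - \frac{1476}{5}$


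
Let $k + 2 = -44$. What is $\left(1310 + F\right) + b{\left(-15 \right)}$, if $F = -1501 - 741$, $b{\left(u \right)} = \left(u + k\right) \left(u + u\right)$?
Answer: $898$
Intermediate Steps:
$k = -46$ ($k = -2 - 44 = -46$)
$b{\left(u \right)} = 2 u \left(-46 + u\right)$ ($b{\left(u \right)} = \left(u - 46\right) \left(u + u\right) = \left(-46 + u\right) 2 u = 2 u \left(-46 + u\right)$)
$F = -2242$
$\left(1310 + F\right) + b{\left(-15 \right)} = \left(1310 - 2242\right) + 2 \left(-15\right) \left(-46 - 15\right) = -932 + 2 \left(-15\right) \left(-61\right) = -932 + 1830 = 898$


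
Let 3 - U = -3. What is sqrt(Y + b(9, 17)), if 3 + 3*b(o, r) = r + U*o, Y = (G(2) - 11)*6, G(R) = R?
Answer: I*sqrt(282)/3 ≈ 5.5976*I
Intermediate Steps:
U = 6 (U = 3 - 1*(-3) = 3 + 3 = 6)
Y = -54 (Y = (2 - 11)*6 = -9*6 = -54)
b(o, r) = -1 + 2*o + r/3 (b(o, r) = -1 + (r + 6*o)/3 = -1 + (2*o + r/3) = -1 + 2*o + r/3)
sqrt(Y + b(9, 17)) = sqrt(-54 + (-1 + 2*9 + (1/3)*17)) = sqrt(-54 + (-1 + 18 + 17/3)) = sqrt(-54 + 68/3) = sqrt(-94/3) = I*sqrt(282)/3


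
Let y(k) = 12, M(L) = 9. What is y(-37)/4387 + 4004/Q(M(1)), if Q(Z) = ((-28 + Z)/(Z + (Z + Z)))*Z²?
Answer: -17564864/250059 ≈ -70.243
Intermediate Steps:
Q(Z) = Z*(-28 + Z)/3 (Q(Z) = ((-28 + Z)/(Z + 2*Z))*Z² = ((-28 + Z)/((3*Z)))*Z² = ((-28 + Z)*(1/(3*Z)))*Z² = ((-28 + Z)/(3*Z))*Z² = Z*(-28 + Z)/3)
y(-37)/4387 + 4004/Q(M(1)) = 12/4387 + 4004/(((⅓)*9*(-28 + 9))) = 12*(1/4387) + 4004/(((⅓)*9*(-19))) = 12/4387 + 4004/(-57) = 12/4387 + 4004*(-1/57) = 12/4387 - 4004/57 = -17564864/250059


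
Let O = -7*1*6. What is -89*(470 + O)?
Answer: -38092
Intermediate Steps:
O = -42 (O = -7*6 = -42)
-89*(470 + O) = -89*(470 - 42) = -89*428 = -38092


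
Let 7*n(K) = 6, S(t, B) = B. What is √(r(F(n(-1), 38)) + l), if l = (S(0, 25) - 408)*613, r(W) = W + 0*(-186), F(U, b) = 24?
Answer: I*√234755 ≈ 484.52*I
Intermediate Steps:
n(K) = 6/7 (n(K) = (⅐)*6 = 6/7)
r(W) = W (r(W) = W + 0 = W)
l = -234779 (l = (25 - 408)*613 = -383*613 = -234779)
√(r(F(n(-1), 38)) + l) = √(24 - 234779) = √(-234755) = I*√234755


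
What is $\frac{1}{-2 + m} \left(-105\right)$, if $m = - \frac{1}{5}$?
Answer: $\frac{525}{11} \approx 47.727$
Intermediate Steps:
$m = - \frac{1}{5}$ ($m = \left(-1\right) \frac{1}{5} = - \frac{1}{5} \approx -0.2$)
$\frac{1}{-2 + m} \left(-105\right) = \frac{1}{-2 - \frac{1}{5}} \left(-105\right) = \frac{1}{- \frac{11}{5}} \left(-105\right) = \left(- \frac{5}{11}\right) \left(-105\right) = \frac{525}{11}$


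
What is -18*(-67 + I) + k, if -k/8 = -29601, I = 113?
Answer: 235980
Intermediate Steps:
k = 236808 (k = -8*(-29601) = 236808)
-18*(-67 + I) + k = -18*(-67 + 113) + 236808 = -18*46 + 236808 = -828 + 236808 = 235980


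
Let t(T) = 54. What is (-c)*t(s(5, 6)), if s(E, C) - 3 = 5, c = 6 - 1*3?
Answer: -162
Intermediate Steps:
c = 3 (c = 6 - 3 = 3)
s(E, C) = 8 (s(E, C) = 3 + 5 = 8)
(-c)*t(s(5, 6)) = -1*3*54 = -3*54 = -162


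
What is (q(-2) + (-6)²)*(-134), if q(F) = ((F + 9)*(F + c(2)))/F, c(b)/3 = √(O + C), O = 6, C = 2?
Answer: -5762 + 2814*√2 ≈ -1782.4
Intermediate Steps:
c(b) = 6*√2 (c(b) = 3*√(6 + 2) = 3*√8 = 3*(2*√2) = 6*√2)
q(F) = (9 + F)*(F + 6*√2)/F (q(F) = ((F + 9)*(F + 6*√2))/F = ((9 + F)*(F + 6*√2))/F = (9 + F)*(F + 6*√2)/F)
(q(-2) + (-6)²)*(-134) = ((9 - 2 + 6*√2 + 54*√2/(-2)) + (-6)²)*(-134) = ((9 - 2 + 6*√2 + 54*√2*(-½)) + 36)*(-134) = ((9 - 2 + 6*√2 - 27*√2) + 36)*(-134) = ((7 - 21*√2) + 36)*(-134) = (43 - 21*√2)*(-134) = -5762 + 2814*√2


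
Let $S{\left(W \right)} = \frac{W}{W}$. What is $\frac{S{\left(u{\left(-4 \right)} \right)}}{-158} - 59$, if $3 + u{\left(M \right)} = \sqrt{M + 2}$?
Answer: $- \frac{9323}{158} \approx -59.006$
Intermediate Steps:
$u{\left(M \right)} = -3 + \sqrt{2 + M}$ ($u{\left(M \right)} = -3 + \sqrt{M + 2} = -3 + \sqrt{2 + M}$)
$S{\left(W \right)} = 1$
$\frac{S{\left(u{\left(-4 \right)} \right)}}{-158} - 59 = 1 \frac{1}{-158} - 59 = 1 \left(- \frac{1}{158}\right) - 59 = - \frac{1}{158} - 59 = - \frac{9323}{158}$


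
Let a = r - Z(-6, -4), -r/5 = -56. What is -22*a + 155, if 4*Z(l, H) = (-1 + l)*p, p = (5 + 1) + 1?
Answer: -12549/2 ≈ -6274.5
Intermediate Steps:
p = 7 (p = 6 + 1 = 7)
Z(l, H) = -7/4 + 7*l/4 (Z(l, H) = ((-1 + l)*7)/4 = (-7 + 7*l)/4 = -7/4 + 7*l/4)
r = 280 (r = -5*(-56) = 280)
a = 1169/4 (a = 280 - (-7/4 + (7/4)*(-6)) = 280 - (-7/4 - 21/2) = 280 - 1*(-49/4) = 280 + 49/4 = 1169/4 ≈ 292.25)
-22*a + 155 = -22*1169/4 + 155 = -12859/2 + 155 = -12549/2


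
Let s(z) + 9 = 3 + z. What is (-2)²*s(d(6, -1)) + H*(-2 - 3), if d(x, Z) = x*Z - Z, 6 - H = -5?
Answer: -99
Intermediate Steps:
H = 11 (H = 6 - 1*(-5) = 6 + 5 = 11)
d(x, Z) = -Z + Z*x (d(x, Z) = Z*x - Z = -Z + Z*x)
s(z) = -6 + z (s(z) = -9 + (3 + z) = -6 + z)
(-2)²*s(d(6, -1)) + H*(-2 - 3) = (-2)²*(-6 - (-1 + 6)) + 11*(-2 - 3) = 4*(-6 - 1*5) + 11*(-5) = 4*(-6 - 5) - 55 = 4*(-11) - 55 = -44 - 55 = -99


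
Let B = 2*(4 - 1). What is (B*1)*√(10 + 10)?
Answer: 12*√5 ≈ 26.833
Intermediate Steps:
B = 6 (B = 2*3 = 6)
(B*1)*√(10 + 10) = (6*1)*√(10 + 10) = 6*√20 = 6*(2*√5) = 12*√5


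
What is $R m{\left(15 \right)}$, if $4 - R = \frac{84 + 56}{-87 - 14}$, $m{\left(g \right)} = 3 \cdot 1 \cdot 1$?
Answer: $\frac{1632}{101} \approx 16.158$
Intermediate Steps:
$m{\left(g \right)} = 3$ ($m{\left(g \right)} = 3 \cdot 1 = 3$)
$R = \frac{544}{101}$ ($R = 4 - \frac{84 + 56}{-87 - 14} = 4 - \frac{140}{-101} = 4 - 140 \left(- \frac{1}{101}\right) = 4 - - \frac{140}{101} = 4 + \frac{140}{101} = \frac{544}{101} \approx 5.3861$)
$R m{\left(15 \right)} = \frac{544}{101} \cdot 3 = \frac{1632}{101}$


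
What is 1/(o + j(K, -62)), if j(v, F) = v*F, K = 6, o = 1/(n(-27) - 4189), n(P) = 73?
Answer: -4116/1531153 ≈ -0.0026882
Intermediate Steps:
o = -1/4116 (o = 1/(73 - 4189) = 1/(-4116) = -1/4116 ≈ -0.00024295)
j(v, F) = F*v
1/(o + j(K, -62)) = 1/(-1/4116 - 62*6) = 1/(-1/4116 - 372) = 1/(-1531153/4116) = -4116/1531153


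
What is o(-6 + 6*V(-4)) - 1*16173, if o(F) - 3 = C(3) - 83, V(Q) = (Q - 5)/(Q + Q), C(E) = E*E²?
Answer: -16226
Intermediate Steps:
C(E) = E³
V(Q) = (-5 + Q)/(2*Q) (V(Q) = (-5 + Q)/((2*Q)) = (-5 + Q)*(1/(2*Q)) = (-5 + Q)/(2*Q))
o(F) = -53 (o(F) = 3 + (3³ - 83) = 3 + (27 - 83) = 3 - 56 = -53)
o(-6 + 6*V(-4)) - 1*16173 = -53 - 1*16173 = -53 - 16173 = -16226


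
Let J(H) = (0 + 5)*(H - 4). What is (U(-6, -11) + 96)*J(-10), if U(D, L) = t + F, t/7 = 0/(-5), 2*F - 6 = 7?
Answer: -7175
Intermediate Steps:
F = 13/2 (F = 3 + (1/2)*7 = 3 + 7/2 = 13/2 ≈ 6.5000)
J(H) = -20 + 5*H (J(H) = 5*(-4 + H) = -20 + 5*H)
t = 0 (t = 7*(0/(-5)) = 7*(0*(-1/5)) = 7*0 = 0)
U(D, L) = 13/2 (U(D, L) = 0 + 13/2 = 13/2)
(U(-6, -11) + 96)*J(-10) = (13/2 + 96)*(-20 + 5*(-10)) = 205*(-20 - 50)/2 = (205/2)*(-70) = -7175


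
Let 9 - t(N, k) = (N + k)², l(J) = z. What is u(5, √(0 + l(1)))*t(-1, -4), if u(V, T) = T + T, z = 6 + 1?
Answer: -32*√7 ≈ -84.664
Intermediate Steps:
z = 7
l(J) = 7
t(N, k) = 9 - (N + k)²
u(V, T) = 2*T
u(5, √(0 + l(1)))*t(-1, -4) = (2*√(0 + 7))*(9 - (-1 - 4)²) = (2*√7)*(9 - 1*(-5)²) = (2*√7)*(9 - 1*25) = (2*√7)*(9 - 25) = (2*√7)*(-16) = -32*√7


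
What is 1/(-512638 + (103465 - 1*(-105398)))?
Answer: -1/303775 ≈ -3.2919e-6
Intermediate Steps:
1/(-512638 + (103465 - 1*(-105398))) = 1/(-512638 + (103465 + 105398)) = 1/(-512638 + 208863) = 1/(-303775) = -1/303775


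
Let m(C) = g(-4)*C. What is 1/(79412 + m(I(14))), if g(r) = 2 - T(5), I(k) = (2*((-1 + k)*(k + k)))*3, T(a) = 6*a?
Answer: 1/18260 ≈ 5.4765e-5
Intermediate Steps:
I(k) = 12*k*(-1 + k) (I(k) = (2*((-1 + k)*(2*k)))*3 = (2*(2*k*(-1 + k)))*3 = (4*k*(-1 + k))*3 = 12*k*(-1 + k))
g(r) = -28 (g(r) = 2 - 6*5 = 2 - 1*30 = 2 - 30 = -28)
m(C) = -28*C
1/(79412 + m(I(14))) = 1/(79412 - 336*14*(-1 + 14)) = 1/(79412 - 336*14*13) = 1/(79412 - 28*2184) = 1/(79412 - 61152) = 1/18260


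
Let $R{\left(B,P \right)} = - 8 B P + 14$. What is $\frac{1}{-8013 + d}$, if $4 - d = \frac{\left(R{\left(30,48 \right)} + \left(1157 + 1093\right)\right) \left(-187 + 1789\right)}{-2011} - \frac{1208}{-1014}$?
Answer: $- \frac{1019577}{15684859621} \approx -6.5004 \cdot 10^{-5}$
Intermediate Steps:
$R{\left(B,P \right)} = 14 - 8 B P$ ($R{\left(B,P \right)} = - 8 B P + 14 = 14 - 8 B P$)
$d = - \frac{7514989120}{1019577}$ ($d = 4 - \left(\frac{\left(\left(14 - 240 \cdot 48\right) + \left(1157 + 1093\right)\right) \left(-187 + 1789\right)}{-2011} - \frac{1208}{-1014}\right) = 4 - \left(\left(\left(14 - 11520\right) + 2250\right) 1602 \left(- \frac{1}{2011}\right) - - \frac{604}{507}\right) = 4 - \left(\left(-11506 + 2250\right) 1602 \left(- \frac{1}{2011}\right) + \frac{604}{507}\right) = 4 - \left(\left(-9256\right) 1602 \left(- \frac{1}{2011}\right) + \frac{604}{507}\right) = 4 - \left(\left(-14828112\right) \left(- \frac{1}{2011}\right) + \frac{604}{507}\right) = 4 - \left(\frac{14828112}{2011} + \frac{604}{507}\right) = 4 - \frac{7519067428}{1019577} = - \frac{7514989120}{1019577} \approx -7370.7$)
$\frac{1}{-8013 + d} = \frac{1}{-8013 - \frac{7514989120}{1019577}} = \frac{1}{- \frac{15684859621}{1019577}} = - \frac{1019577}{15684859621}$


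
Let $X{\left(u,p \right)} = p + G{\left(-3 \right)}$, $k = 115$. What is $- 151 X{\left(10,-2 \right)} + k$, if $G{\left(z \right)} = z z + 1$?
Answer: $-1093$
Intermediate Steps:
$G{\left(z \right)} = 1 + z^{2}$ ($G{\left(z \right)} = z^{2} + 1 = 1 + z^{2}$)
$X{\left(u,p \right)} = 10 + p$ ($X{\left(u,p \right)} = p + \left(1 + \left(-3\right)^{2}\right) = p + \left(1 + 9\right) = p + 10 = 10 + p$)
$- 151 X{\left(10,-2 \right)} + k = - 151 \left(10 - 2\right) + 115 = \left(-151\right) 8 + 115 = -1208 + 115 = -1093$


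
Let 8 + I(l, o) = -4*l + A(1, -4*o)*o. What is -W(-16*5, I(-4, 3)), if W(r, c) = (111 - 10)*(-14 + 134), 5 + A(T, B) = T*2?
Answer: -12120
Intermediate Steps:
A(T, B) = -5 + 2*T (A(T, B) = -5 + T*2 = -5 + 2*T)
I(l, o) = -8 - 4*l - 3*o (I(l, o) = -8 + (-4*l + (-5 + 2*1)*o) = -8 + (-4*l + (-5 + 2)*o) = -8 + (-4*l - 3*o) = -8 - 4*l - 3*o)
W(r, c) = 12120 (W(r, c) = 101*120 = 12120)
-W(-16*5, I(-4, 3)) = -1*12120 = -12120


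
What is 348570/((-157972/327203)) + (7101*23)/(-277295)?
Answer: -15813196974647703/21902422870 ≈ -7.2198e+5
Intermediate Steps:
348570/((-157972/327203)) + (7101*23)/(-277295) = 348570/((-157972*1/327203)) + 163323*(-1/277295) = 348570/(-157972/327203) - 163323/277295 = 348570*(-327203/157972) - 163323/277295 = -57026574855/78986 - 163323/277295 = -15813196974647703/21902422870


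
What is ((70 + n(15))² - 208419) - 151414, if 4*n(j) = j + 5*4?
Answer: -5658103/16 ≈ -3.5363e+5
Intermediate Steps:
n(j) = 5 + j/4 (n(j) = (j + 5*4)/4 = (j + 20)/4 = (20 + j)/4 = 5 + j/4)
((70 + n(15))² - 208419) - 151414 = ((70 + (5 + (¼)*15))² - 208419) - 151414 = ((70 + (5 + 15/4))² - 208419) - 151414 = ((70 + 35/4)² - 208419) - 151414 = ((315/4)² - 208419) - 151414 = (99225/16 - 208419) - 151414 = -3235479/16 - 151414 = -5658103/16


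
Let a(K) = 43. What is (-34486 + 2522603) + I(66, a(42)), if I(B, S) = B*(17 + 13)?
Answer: 2490097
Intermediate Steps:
I(B, S) = 30*B (I(B, S) = B*30 = 30*B)
(-34486 + 2522603) + I(66, a(42)) = (-34486 + 2522603) + 30*66 = 2488117 + 1980 = 2490097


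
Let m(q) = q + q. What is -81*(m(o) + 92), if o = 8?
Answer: -8748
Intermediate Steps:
m(q) = 2*q
-81*(m(o) + 92) = -81*(2*8 + 92) = -81*(16 + 92) = -81*108 = -8748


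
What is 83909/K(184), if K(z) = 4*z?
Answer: 83909/736 ≈ 114.01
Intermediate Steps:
83909/K(184) = 83909/((4*184)) = 83909/736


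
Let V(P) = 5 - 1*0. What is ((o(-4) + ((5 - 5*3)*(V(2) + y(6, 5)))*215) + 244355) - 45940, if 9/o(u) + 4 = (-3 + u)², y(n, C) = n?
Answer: 873826/5 ≈ 1.7477e+5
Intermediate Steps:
V(P) = 5 (V(P) = 5 + 0 = 5)
o(u) = 9/(-4 + (-3 + u)²)
((o(-4) + ((5 - 5*3)*(V(2) + y(6, 5)))*215) + 244355) - 45940 = ((9/(-4 + (-3 - 4)²) + ((5 - 5*3)*(5 + 6))*215) + 244355) - 45940 = ((9/(-4 + (-7)²) + ((5 - 15)*11)*215) + 244355) - 45940 = ((9/(-4 + 49) - 10*11*215) + 244355) - 45940 = ((9/45 - 110*215) + 244355) - 45940 = ((9*(1/45) - 23650) + 244355) - 45940 = ((⅕ - 23650) + 244355) - 45940 = (-118249/5 + 244355) - 45940 = 1103526/5 - 45940 = 873826/5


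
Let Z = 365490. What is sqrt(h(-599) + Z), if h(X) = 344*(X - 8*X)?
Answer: sqrt(1807882) ≈ 1344.6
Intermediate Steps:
h(X) = -2408*X (h(X) = 344*(-7*X) = -2408*X)
sqrt(h(-599) + Z) = sqrt(-2408*(-599) + 365490) = sqrt(1442392 + 365490) = sqrt(1807882)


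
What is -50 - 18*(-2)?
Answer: -14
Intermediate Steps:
-50 - 18*(-2) = -50 + 36 = -14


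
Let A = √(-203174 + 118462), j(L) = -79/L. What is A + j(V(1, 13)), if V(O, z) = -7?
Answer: 79/7 + 2*I*√21178 ≈ 11.286 + 291.05*I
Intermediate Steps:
A = 2*I*√21178 (A = √(-84712) = 2*I*√21178 ≈ 291.05*I)
A + j(V(1, 13)) = 2*I*√21178 - 79/(-7) = 2*I*√21178 - 79*(-⅐) = 2*I*√21178 + 79/7 = 79/7 + 2*I*√21178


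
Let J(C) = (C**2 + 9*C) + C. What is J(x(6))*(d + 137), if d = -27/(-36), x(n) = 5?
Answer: 41325/4 ≈ 10331.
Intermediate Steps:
d = 3/4 (d = -27*(-1/36) = 3/4 ≈ 0.75000)
J(C) = C**2 + 10*C
J(x(6))*(d + 137) = (5*(10 + 5))*(3/4 + 137) = (5*15)*(551/4) = 75*(551/4) = 41325/4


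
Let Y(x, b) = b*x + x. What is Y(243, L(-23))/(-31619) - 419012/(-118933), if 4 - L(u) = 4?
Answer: 13219839709/3760542527 ≈ 3.5154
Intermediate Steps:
L(u) = 0 (L(u) = 4 - 1*4 = 4 - 4 = 0)
Y(x, b) = x + b*x
Y(243, L(-23))/(-31619) - 419012/(-118933) = (243*(1 + 0))/(-31619) - 419012/(-118933) = (243*1)*(-1/31619) - 419012*(-1/118933) = 243*(-1/31619) + 419012/118933 = -243/31619 + 419012/118933 = 13219839709/3760542527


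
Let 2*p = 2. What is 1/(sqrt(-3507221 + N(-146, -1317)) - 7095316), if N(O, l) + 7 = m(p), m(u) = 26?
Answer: -3547658/25171756323529 - I*sqrt(3507202)/50343512647058 ≈ -1.4094e-7 - 3.7199e-11*I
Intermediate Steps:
p = 1 (p = (1/2)*2 = 1)
N(O, l) = 19 (N(O, l) = -7 + 26 = 19)
1/(sqrt(-3507221 + N(-146, -1317)) - 7095316) = 1/(sqrt(-3507221 + 19) - 7095316) = 1/(sqrt(-3507202) - 7095316) = 1/(I*sqrt(3507202) - 7095316) = 1/(-7095316 + I*sqrt(3507202))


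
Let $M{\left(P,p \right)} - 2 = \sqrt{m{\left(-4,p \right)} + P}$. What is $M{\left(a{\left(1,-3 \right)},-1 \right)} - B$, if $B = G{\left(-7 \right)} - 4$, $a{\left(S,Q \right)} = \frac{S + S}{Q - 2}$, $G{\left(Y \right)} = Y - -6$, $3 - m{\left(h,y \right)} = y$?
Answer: $7 + \frac{3 \sqrt{10}}{5} \approx 8.8974$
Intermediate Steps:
$m{\left(h,y \right)} = 3 - y$
$G{\left(Y \right)} = 6 + Y$ ($G{\left(Y \right)} = Y + 6 = 6 + Y$)
$a{\left(S,Q \right)} = \frac{2 S}{-2 + Q}$
$M{\left(P,p \right)} = 2 + \sqrt{3 + P - p}$ ($M{\left(P,p \right)} = 2 + \sqrt{\left(3 - p\right) + P} = 2 + \sqrt{3 + P - p}$)
$B = -5$ ($B = \left(6 - 7\right) - 4 = -1 - 4 = -5$)
$M{\left(a{\left(1,-3 \right)},-1 \right)} - B = \left(2 + \sqrt{3 + 2 \cdot 1 \frac{1}{-2 - 3} - -1}\right) - -5 = \left(2 + \sqrt{3 + 2 \cdot 1 \frac{1}{-5} + 1}\right) + 5 = \left(2 + \sqrt{3 + 2 \cdot 1 \left(- \frac{1}{5}\right) + 1}\right) + 5 = \left(2 + \sqrt{3 - \frac{2}{5} + 1}\right) + 5 = \left(2 + \sqrt{\frac{18}{5}}\right) + 5 = \left(2 + \frac{3 \sqrt{10}}{5}\right) + 5 = 7 + \frac{3 \sqrt{10}}{5}$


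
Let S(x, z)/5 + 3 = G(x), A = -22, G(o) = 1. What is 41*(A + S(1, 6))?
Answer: -1312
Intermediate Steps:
S(x, z) = -10 (S(x, z) = -15 + 5*1 = -15 + 5 = -10)
41*(A + S(1, 6)) = 41*(-22 - 10) = 41*(-32) = -1312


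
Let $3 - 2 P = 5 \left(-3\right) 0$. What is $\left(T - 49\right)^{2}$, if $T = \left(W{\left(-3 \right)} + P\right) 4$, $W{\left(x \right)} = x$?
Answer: $3025$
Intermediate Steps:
$P = \frac{3}{2}$ ($P = \frac{3}{2} - \frac{5 \left(-3\right) 0}{2} = \frac{3}{2} - \frac{\left(-15\right) 0}{2} = \frac{3}{2} - 0 = \frac{3}{2} + 0 = \frac{3}{2} \approx 1.5$)
$T = -6$ ($T = \left(-3 + \frac{3}{2}\right) 4 = \left(- \frac{3}{2}\right) 4 = -6$)
$\left(T - 49\right)^{2} = \left(-6 - 49\right)^{2} = \left(-55\right)^{2} = 3025$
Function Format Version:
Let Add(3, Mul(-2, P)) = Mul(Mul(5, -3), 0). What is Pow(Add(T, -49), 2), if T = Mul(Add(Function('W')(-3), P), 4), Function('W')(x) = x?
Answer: 3025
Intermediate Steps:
P = Rational(3, 2) (P = Add(Rational(3, 2), Mul(Rational(-1, 2), Mul(Mul(5, -3), 0))) = Add(Rational(3, 2), Mul(Rational(-1, 2), Mul(-15, 0))) = Add(Rational(3, 2), Mul(Rational(-1, 2), 0)) = Add(Rational(3, 2), 0) = Rational(3, 2) ≈ 1.5000)
T = -6 (T = Mul(Add(-3, Rational(3, 2)), 4) = Mul(Rational(-3, 2), 4) = -6)
Pow(Add(T, -49), 2) = Pow(Add(-6, -49), 2) = Pow(-55, 2) = 3025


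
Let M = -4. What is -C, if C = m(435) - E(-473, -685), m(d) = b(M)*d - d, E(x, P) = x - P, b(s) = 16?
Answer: -6313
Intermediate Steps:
m(d) = 15*d (m(d) = 16*d - d = 15*d)
C = 6313 (C = 15*435 - (-473 - 1*(-685)) = 6525 - (-473 + 685) = 6525 - 1*212 = 6525 - 212 = 6313)
-C = -1*6313 = -6313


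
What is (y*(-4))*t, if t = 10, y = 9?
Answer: -360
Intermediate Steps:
(y*(-4))*t = (9*(-4))*10 = -36*10 = -360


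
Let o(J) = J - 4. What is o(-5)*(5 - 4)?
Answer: -9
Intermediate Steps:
o(J) = -4 + J
o(-5)*(5 - 4) = (-4 - 5)*(5 - 4) = -9*1 = -9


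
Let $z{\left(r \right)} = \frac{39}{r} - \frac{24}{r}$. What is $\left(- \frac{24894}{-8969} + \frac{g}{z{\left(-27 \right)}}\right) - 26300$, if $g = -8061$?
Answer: $- \frac{528607049}{44845} \approx -11787.0$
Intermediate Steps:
$z{\left(r \right)} = \frac{15}{r}$
$\left(- \frac{24894}{-8969} + \frac{g}{z{\left(-27 \right)}}\right) - 26300 = \left(- \frac{24894}{-8969} - \frac{8061}{15 \frac{1}{-27}}\right) - 26300 = \left(\left(-24894\right) \left(- \frac{1}{8969}\right) - \frac{8061}{15 \left(- \frac{1}{27}\right)}\right) - 26300 = \left(\frac{24894}{8969} - \frac{8061}{- \frac{5}{9}}\right) - 26300 = \left(\frac{24894}{8969} - - \frac{72549}{5}\right) - 26300 = \left(\frac{24894}{8969} + \frac{72549}{5}\right) - 26300 = \frac{650816451}{44845} - 26300 = - \frac{528607049}{44845}$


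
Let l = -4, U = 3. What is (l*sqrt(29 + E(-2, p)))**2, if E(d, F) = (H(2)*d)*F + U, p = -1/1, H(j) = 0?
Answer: 512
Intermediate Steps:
p = -1 (p = -1*1 = -1)
E(d, F) = 3 (E(d, F) = (0*d)*F + 3 = 0*F + 3 = 0 + 3 = 3)
(l*sqrt(29 + E(-2, p)))**2 = (-4*sqrt(29 + 3))**2 = (-16*sqrt(2))**2 = 512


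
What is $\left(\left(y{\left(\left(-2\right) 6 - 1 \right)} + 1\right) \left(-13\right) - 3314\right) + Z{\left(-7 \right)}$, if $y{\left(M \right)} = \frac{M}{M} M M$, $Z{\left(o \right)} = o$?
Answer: $-5531$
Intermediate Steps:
$y{\left(M \right)} = M^{2}$ ($y{\left(M \right)} = 1 M M = M M = M^{2}$)
$\left(\left(y{\left(\left(-2\right) 6 - 1 \right)} + 1\right) \left(-13\right) - 3314\right) + Z{\left(-7 \right)} = \left(\left(\left(\left(-2\right) 6 - 1\right)^{2} + 1\right) \left(-13\right) - 3314\right) - 7 = \left(\left(\left(-12 - 1\right)^{2} + 1\right) \left(-13\right) - 3314\right) - 7 = \left(\left(\left(-13\right)^{2} + 1\right) \left(-13\right) - 3314\right) - 7 = \left(\left(169 + 1\right) \left(-13\right) - 3314\right) - 7 = \left(170 \left(-13\right) - 3314\right) - 7 = \left(-2210 - 3314\right) - 7 = -5524 - 7 = -5531$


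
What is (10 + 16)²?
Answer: 676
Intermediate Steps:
(10 + 16)² = 26² = 676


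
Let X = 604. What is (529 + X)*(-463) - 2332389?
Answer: -2856968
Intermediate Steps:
(529 + X)*(-463) - 2332389 = (529 + 604)*(-463) - 2332389 = 1133*(-463) - 2332389 = -524579 - 2332389 = -2856968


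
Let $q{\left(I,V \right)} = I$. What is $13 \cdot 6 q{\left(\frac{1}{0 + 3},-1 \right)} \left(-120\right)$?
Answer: $-3120$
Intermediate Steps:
$13 \cdot 6 q{\left(\frac{1}{0 + 3},-1 \right)} \left(-120\right) = \frac{13 \cdot 6}{0 + 3} \left(-120\right) = \frac{78}{3} \left(-120\right) = 78 \cdot \frac{1}{3} \left(-120\right) = 26 \left(-120\right) = -3120$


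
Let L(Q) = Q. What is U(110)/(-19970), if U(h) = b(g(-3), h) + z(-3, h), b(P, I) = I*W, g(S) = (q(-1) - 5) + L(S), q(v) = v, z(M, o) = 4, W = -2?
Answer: 108/9985 ≈ 0.010816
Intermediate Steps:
g(S) = -6 + S (g(S) = (-1 - 5) + S = -6 + S)
b(P, I) = -2*I (b(P, I) = I*(-2) = -2*I)
U(h) = 4 - 2*h (U(h) = -2*h + 4 = 4 - 2*h)
U(110)/(-19970) = (4 - 2*110)/(-19970) = (4 - 220)*(-1/19970) = -216*(-1/19970) = 108/9985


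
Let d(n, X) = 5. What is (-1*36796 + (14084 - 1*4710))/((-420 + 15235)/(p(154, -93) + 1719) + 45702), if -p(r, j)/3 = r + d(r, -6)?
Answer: -34058124/56776699 ≈ -0.59986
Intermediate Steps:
p(r, j) = -15 - 3*r (p(r, j) = -3*(r + 5) = -3*(5 + r) = -15 - 3*r)
(-1*36796 + (14084 - 1*4710))/((-420 + 15235)/(p(154, -93) + 1719) + 45702) = (-1*36796 + (14084 - 1*4710))/((-420 + 15235)/((-15 - 3*154) + 1719) + 45702) = (-36796 + (14084 - 4710))/(14815/((-15 - 462) + 1719) + 45702) = (-36796 + 9374)/(14815/(-477 + 1719) + 45702) = -27422/(14815/1242 + 45702) = -27422/56776699/1242 = -27422*1242/56776699 = -34058124/56776699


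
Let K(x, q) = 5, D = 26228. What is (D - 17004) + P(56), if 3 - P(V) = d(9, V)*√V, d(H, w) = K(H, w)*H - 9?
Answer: 9227 - 72*√14 ≈ 8957.6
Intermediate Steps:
d(H, w) = -9 + 5*H (d(H, w) = 5*H - 9 = -9 + 5*H)
P(V) = 3 - 36*√V (P(V) = 3 - (-9 + 5*9)*√V = 3 - (-9 + 45)*√V = 3 - 36*√V)
(D - 17004) + P(56) = (26228 - 17004) + (3 - 72*√14) = 9224 + (3 - 72*√14) = 9227 - 72*√14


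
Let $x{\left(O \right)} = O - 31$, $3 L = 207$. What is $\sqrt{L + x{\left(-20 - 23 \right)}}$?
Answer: $i \sqrt{5} \approx 2.2361 i$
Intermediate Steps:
$L = 69$ ($L = \frac{1}{3} \cdot 207 = 69$)
$x{\left(O \right)} = -31 + O$
$\sqrt{L + x{\left(-20 - 23 \right)}} = \sqrt{69 - 74} = \sqrt{-5} = i \sqrt{5}$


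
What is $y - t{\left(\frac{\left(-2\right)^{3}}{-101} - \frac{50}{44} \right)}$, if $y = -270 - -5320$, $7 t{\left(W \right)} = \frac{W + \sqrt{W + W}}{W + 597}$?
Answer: $\frac{15603314033}{3089765} - \frac{6 i \sqrt{32219}}{3089765} \approx 5050.0 - 0.00034856 i$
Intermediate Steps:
$t{\left(W \right)} = \frac{W + \sqrt{2} \sqrt{W}}{7 \left(597 + W\right)}$ ($t{\left(W \right)} = \frac{\left(W + \sqrt{W + W}\right) \frac{1}{W + 597}}{7} = \frac{\left(W + \sqrt{2 W}\right) \frac{1}{597 + W}}{7} = \frac{\left(W + \sqrt{2} \sqrt{W}\right) \frac{1}{597 + W}}{7} = \frac{\frac{1}{597 + W} \left(W + \sqrt{2} \sqrt{W}\right)}{7} = \frac{W + \sqrt{2} \sqrt{W}}{7 \left(597 + W\right)}$)
$y = 5050$ ($y = -270 + 5320 = 5050$)
$y - t{\left(\frac{\left(-2\right)^{3}}{-101} - \frac{50}{44} \right)} = 5050 - \frac{\left(\frac{\left(-2\right)^{3}}{-101} - \frac{50}{44}\right) + \sqrt{2} \sqrt{\frac{\left(-2\right)^{3}}{-101} - \frac{50}{44}}}{7 \left(597 - \left(\frac{25}{22} - \frac{\left(-2\right)^{3}}{-101}\right)\right)} = 5050 - \frac{\left(\left(-8\right) \left(- \frac{1}{101}\right) - \frac{25}{22}\right) + \sqrt{2} \sqrt{\left(-8\right) \left(- \frac{1}{101}\right) - \frac{25}{22}}}{7 \left(597 - \frac{2349}{2222}\right)} = 5050 - \frac{\left(\frac{8}{101} - \frac{25}{22}\right) + \sqrt{2} \sqrt{\frac{8}{101} - \frac{25}{22}}}{7 \left(597 + \left(\frac{8}{101} - \frac{25}{22}\right)\right)} = 5050 - \frac{- \frac{2349}{2222} + \sqrt{2} \sqrt{- \frac{2349}{2222}}}{7 \left(597 - \frac{2349}{2222}\right)} = 5050 - \frac{- \frac{2349}{2222} + \sqrt{2} \frac{9 i \sqrt{64438}}{2222}}{7 \cdot \frac{1324185}{2222}} = 5050 - \frac{1}{7} \cdot \frac{2222}{1324185} \left(- \frac{2349}{2222} + \frac{9 i \sqrt{32219}}{1111}\right) = 5050 - \left(- \frac{783}{3089765} + \frac{6 i \sqrt{32219}}{3089765}\right) = 5050 + \left(\frac{783}{3089765} - \frac{6 i \sqrt{32219}}{3089765}\right) = \frac{15603314033}{3089765} - \frac{6 i \sqrt{32219}}{3089765}$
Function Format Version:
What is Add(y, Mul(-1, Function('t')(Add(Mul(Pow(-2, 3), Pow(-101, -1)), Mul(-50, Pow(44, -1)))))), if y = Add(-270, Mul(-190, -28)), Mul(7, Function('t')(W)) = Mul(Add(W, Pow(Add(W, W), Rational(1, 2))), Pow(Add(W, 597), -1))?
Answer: Add(Rational(15603314033, 3089765), Mul(Rational(-6, 3089765), I, Pow(32219, Rational(1, 2)))) ≈ Add(5050.0, Mul(-0.00034856, I))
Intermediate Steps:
Function('t')(W) = Mul(Rational(1, 7), Pow(Add(597, W), -1), Add(W, Mul(Pow(2, Rational(1, 2)), Pow(W, Rational(1, 2))))) (Function('t')(W) = Mul(Rational(1, 7), Mul(Add(W, Pow(Add(W, W), Rational(1, 2))), Pow(Add(W, 597), -1))) = Mul(Rational(1, 7), Mul(Add(W, Pow(Mul(2, W), Rational(1, 2))), Pow(Add(597, W), -1))) = Mul(Rational(1, 7), Mul(Add(W, Mul(Pow(2, Rational(1, 2)), Pow(W, Rational(1, 2)))), Pow(Add(597, W), -1))) = Mul(Rational(1, 7), Mul(Pow(Add(597, W), -1), Add(W, Mul(Pow(2, Rational(1, 2)), Pow(W, Rational(1, 2)))))) = Mul(Rational(1, 7), Pow(Add(597, W), -1), Add(W, Mul(Pow(2, Rational(1, 2)), Pow(W, Rational(1, 2))))))
y = 5050 (y = Add(-270, 5320) = 5050)
Add(y, Mul(-1, Function('t')(Add(Mul(Pow(-2, 3), Pow(-101, -1)), Mul(-50, Pow(44, -1)))))) = Add(5050, Mul(-1, Mul(Rational(1, 7), Pow(Add(597, Add(Mul(Pow(-2, 3), Pow(-101, -1)), Mul(-50, Pow(44, -1)))), -1), Add(Add(Mul(Pow(-2, 3), Pow(-101, -1)), Mul(-50, Pow(44, -1))), Mul(Pow(2, Rational(1, 2)), Pow(Add(Mul(Pow(-2, 3), Pow(-101, -1)), Mul(-50, Pow(44, -1))), Rational(1, 2))))))) = Add(5050, Mul(-1, Mul(Rational(1, 7), Pow(Add(597, Add(Mul(-8, Rational(-1, 101)), Mul(-50, Rational(1, 44)))), -1), Add(Add(Mul(-8, Rational(-1, 101)), Mul(-50, Rational(1, 44))), Mul(Pow(2, Rational(1, 2)), Pow(Add(Mul(-8, Rational(-1, 101)), Mul(-50, Rational(1, 44))), Rational(1, 2))))))) = Add(5050, Mul(-1, Mul(Rational(1, 7), Pow(Add(597, Add(Rational(8, 101), Rational(-25, 22))), -1), Add(Add(Rational(8, 101), Rational(-25, 22)), Mul(Pow(2, Rational(1, 2)), Pow(Add(Rational(8, 101), Rational(-25, 22)), Rational(1, 2))))))) = Add(5050, Mul(-1, Mul(Rational(1, 7), Pow(Add(597, Rational(-2349, 2222)), -1), Add(Rational(-2349, 2222), Mul(Pow(2, Rational(1, 2)), Pow(Rational(-2349, 2222), Rational(1, 2))))))) = Add(5050, Mul(-1, Mul(Rational(1, 7), Pow(Rational(1324185, 2222), -1), Add(Rational(-2349, 2222), Mul(Pow(2, Rational(1, 2)), Mul(Rational(9, 2222), I, Pow(64438, Rational(1, 2)))))))) = Add(5050, Mul(-1, Mul(Rational(1, 7), Rational(2222, 1324185), Add(Rational(-2349, 2222), Mul(Rational(9, 1111), I, Pow(32219, Rational(1, 2))))))) = Add(5050, Mul(-1, Add(Rational(-783, 3089765), Mul(Rational(6, 3089765), I, Pow(32219, Rational(1, 2)))))) = Add(5050, Add(Rational(783, 3089765), Mul(Rational(-6, 3089765), I, Pow(32219, Rational(1, 2))))) = Add(Rational(15603314033, 3089765), Mul(Rational(-6, 3089765), I, Pow(32219, Rational(1, 2))))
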